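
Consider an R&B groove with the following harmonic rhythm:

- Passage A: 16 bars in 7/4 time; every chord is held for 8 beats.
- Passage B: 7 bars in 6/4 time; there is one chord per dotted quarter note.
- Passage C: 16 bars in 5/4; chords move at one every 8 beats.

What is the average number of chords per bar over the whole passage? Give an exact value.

A: 16 × 7 = 112 beats ÷ 8 = 14 chords.
B: 7 × 6 = 42 beats ÷ 1.5 = 28 chords.
C: 16 × 5 = 80 beats ÷ 8 = 10 chords.
Overall: 52 chords over 39 bars → 52/39 = 4/3 chords per bar.

4/3 chords per bar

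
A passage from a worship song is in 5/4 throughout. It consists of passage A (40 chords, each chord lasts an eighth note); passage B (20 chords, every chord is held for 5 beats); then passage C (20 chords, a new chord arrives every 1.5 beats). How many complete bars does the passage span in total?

30 bars

A: 40 × 0.5 = 20 beats = 4 bars.
B: 20 × 5 = 100 beats = 20 bars.
C: 20 × 1.5 = 30 beats = 6 bars.
Total: 4 + 20 + 6 = 30 bars.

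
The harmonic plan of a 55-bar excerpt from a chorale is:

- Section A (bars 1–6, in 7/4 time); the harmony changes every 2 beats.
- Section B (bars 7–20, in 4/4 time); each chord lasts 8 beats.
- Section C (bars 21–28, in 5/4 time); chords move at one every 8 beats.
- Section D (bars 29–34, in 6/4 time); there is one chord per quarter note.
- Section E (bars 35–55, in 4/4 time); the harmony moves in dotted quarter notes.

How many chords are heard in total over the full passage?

125 chords

A has 42 beats and chords last 2 each, so 21 chords.
B has 56 beats and chords last 8 each, so 7 chords.
C has 40 beats and chords last 8 each, so 5 chords.
D has 36 beats and chords last 1 each, so 36 chords.
E has 84 beats and chords last 1.5 each, so 56 chords.
Total: 21 + 7 + 5 + 36 + 56 = 125.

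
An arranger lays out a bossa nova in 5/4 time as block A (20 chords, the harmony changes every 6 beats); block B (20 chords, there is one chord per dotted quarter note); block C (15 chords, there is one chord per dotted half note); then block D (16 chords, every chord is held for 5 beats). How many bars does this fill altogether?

55 bars

A: 20 × 6 = 120 beats = 24 bars.
B: 20 × 1.5 = 30 beats = 6 bars.
C: 15 × 3 = 45 beats = 9 bars.
D: 16 × 5 = 80 beats = 16 bars.
Total: 24 + 6 + 9 + 16 = 55 bars.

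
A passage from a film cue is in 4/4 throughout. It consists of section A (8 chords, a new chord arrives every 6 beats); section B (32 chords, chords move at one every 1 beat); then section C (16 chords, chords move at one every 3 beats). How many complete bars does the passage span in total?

32 bars

A: 8 × 6 = 48 beats = 12 bars.
B: 32 × 1 = 32 beats = 8 bars.
C: 16 × 3 = 48 beats = 12 bars.
Total: 12 + 8 + 12 = 32 bars.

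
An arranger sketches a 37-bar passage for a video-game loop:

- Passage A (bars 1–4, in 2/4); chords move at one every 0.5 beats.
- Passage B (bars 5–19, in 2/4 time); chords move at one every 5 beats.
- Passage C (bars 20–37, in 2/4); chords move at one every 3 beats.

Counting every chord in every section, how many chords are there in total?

34 chords

A: 4·2 = 8 beats, 8/0.5 = 16 chords.
B: 15·2 = 30 beats, 30/5 = 6 chords.
C: 18·2 = 36 beats, 36/3 = 12 chords.
Total: 16 + 6 + 12 = 34.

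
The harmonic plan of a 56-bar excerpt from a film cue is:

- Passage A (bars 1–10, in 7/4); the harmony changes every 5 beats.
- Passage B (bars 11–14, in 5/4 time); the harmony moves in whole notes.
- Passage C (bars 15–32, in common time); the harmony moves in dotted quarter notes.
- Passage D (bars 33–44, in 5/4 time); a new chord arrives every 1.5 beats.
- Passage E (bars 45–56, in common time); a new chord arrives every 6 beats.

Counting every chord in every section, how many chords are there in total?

A: 10 bars × 7 beats = 70 beats; 5 beats/chord → 14 chords.
B: 4 bars × 5 beats = 20 beats; 4 beats/chord → 5 chords.
C: 18 bars × 4 beats = 72 beats; 1.5 beats/chord → 48 chords.
D: 12 bars × 5 beats = 60 beats; 1.5 beats/chord → 40 chords.
E: 12 bars × 4 beats = 48 beats; 6 beats/chord → 8 chords.
Total: 14 + 5 + 48 + 40 + 8 = 115.

115 chords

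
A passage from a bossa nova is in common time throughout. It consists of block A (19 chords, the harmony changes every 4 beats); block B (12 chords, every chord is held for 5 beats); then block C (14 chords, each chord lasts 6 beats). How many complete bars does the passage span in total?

55 bars

A: 19 × 4 = 76 beats = 19 bars.
B: 12 × 5 = 60 beats = 15 bars.
C: 14 × 6 = 84 beats = 21 bars.
Total: 19 + 15 + 21 = 55 bars.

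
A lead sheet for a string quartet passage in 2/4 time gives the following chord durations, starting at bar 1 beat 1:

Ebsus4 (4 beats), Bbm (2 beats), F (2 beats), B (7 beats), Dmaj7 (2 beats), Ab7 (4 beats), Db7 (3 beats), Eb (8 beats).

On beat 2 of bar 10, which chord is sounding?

Ab7

Beat 2 of bar 10 is beat (10−1)×2 + 2 = 20 overall.
Running totals: Ebsus4 ends at 4, Bbm ends at 6, F ends at 8, B ends at 15, Dmaj7 ends at 17, Ab7 ends at 21.
Beat 20 falls within Ab7.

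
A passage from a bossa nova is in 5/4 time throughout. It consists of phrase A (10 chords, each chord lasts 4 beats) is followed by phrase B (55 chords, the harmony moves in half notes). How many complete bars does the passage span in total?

A: 10 × 4 = 40 beats = 8 bars.
B: 55 × 2 = 110 beats = 22 bars.
Total: 8 + 22 = 30 bars.

30 bars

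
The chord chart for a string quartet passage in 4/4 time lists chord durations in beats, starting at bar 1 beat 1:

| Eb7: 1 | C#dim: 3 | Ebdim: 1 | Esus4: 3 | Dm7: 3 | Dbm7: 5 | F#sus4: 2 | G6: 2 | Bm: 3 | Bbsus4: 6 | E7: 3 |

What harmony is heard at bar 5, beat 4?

G6

Beat 4 of bar 5 is beat (5−1)×4 + 4 = 20 overall.
Running totals: Eb7 ends at 1, C#dim ends at 4, Ebdim ends at 5, Esus4 ends at 8, Dm7 ends at 11, Dbm7 ends at 16, F#sus4 ends at 18, G6 ends at 20.
Beat 20 falls within G6.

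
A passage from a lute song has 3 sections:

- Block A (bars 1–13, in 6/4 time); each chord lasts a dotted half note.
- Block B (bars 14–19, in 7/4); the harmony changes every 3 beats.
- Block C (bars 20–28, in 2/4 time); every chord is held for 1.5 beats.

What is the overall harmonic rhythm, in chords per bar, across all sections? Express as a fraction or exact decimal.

13/7 chords per bar

A: 13 × 6 = 78 beats ÷ 3 = 26 chords.
B: 6 × 7 = 42 beats ÷ 3 = 14 chords.
C: 9 × 2 = 18 beats ÷ 1.5 = 12 chords.
Overall: 52 chords over 28 bars → 52/28 = 13/7 chords per bar.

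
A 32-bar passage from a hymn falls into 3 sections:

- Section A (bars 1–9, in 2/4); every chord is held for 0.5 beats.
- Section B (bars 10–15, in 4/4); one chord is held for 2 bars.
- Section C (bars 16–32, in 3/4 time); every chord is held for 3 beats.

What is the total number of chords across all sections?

56 chords

A has 18 beats and chords last 0.5 each, so 36 chords.
B has 24 beats and chords last 8 each, so 3 chords.
C has 51 beats and chords last 3 each, so 17 chords.
Total: 36 + 3 + 17 = 56.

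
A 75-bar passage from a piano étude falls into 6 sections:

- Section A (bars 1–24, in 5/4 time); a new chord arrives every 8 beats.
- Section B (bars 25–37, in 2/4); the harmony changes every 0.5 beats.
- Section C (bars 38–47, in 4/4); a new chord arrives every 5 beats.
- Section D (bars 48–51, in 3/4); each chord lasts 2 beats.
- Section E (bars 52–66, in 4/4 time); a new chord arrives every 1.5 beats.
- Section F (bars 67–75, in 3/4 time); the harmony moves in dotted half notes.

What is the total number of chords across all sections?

A: 24 bars × 5 beats = 120 beats; 8 beats/chord → 15 chords.
B: 13 bars × 2 beats = 26 beats; 0.5 beats/chord → 52 chords.
C: 10 bars × 4 beats = 40 beats; 5 beats/chord → 8 chords.
D: 4 bars × 3 beats = 12 beats; 2 beats/chord → 6 chords.
E: 15 bars × 4 beats = 60 beats; 1.5 beats/chord → 40 chords.
F: 9 bars × 3 beats = 27 beats; 3 beats/chord → 9 chords.
Total: 15 + 52 + 8 + 6 + 40 + 9 = 130.

130 chords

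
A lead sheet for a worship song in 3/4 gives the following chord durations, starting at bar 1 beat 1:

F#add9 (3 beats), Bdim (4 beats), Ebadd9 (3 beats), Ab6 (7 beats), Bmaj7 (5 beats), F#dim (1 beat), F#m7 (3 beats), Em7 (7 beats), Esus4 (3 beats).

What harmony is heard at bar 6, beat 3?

Beat 3 of bar 6 is beat (6−1)×3 + 3 = 18 overall.
Running totals: F#add9 ends at 3, Bdim ends at 7, Ebadd9 ends at 10, Ab6 ends at 17, Bmaj7 ends at 22.
Beat 18 falls within Bmaj7.

Bmaj7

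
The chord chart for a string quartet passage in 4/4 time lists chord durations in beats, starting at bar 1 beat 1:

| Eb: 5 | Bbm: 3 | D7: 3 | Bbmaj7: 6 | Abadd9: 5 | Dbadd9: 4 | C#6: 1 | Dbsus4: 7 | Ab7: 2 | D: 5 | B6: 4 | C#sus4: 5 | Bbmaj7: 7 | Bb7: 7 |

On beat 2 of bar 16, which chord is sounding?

Beat 2 of bar 16 is beat (16−1)×4 + 2 = 62 overall.
Running totals: Eb ends at 5, Bbm ends at 8, D7 ends at 11, Bbmaj7 ends at 17, Abadd9 ends at 22, Dbadd9 ends at 26, C#6 ends at 27, Dbsus4 ends at 34, Ab7 ends at 36, D ends at 41, B6 ends at 45, C#sus4 ends at 50, Bbmaj7 ends at 57, Bb7 ends at 64.
Beat 62 falls within Bb7.

Bb7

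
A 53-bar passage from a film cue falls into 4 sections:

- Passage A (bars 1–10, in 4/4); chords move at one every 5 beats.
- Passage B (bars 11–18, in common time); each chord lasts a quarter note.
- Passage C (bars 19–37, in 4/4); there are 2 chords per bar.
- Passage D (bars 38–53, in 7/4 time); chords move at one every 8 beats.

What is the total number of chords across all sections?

A: 10 bars × 4 beats = 40 beats; 5 beats/chord → 8 chords.
B: 8 bars × 4 beats = 32 beats; 1 beat/chord → 32 chords.
C: 19 bars × 4 beats = 76 beats; 2 beats/chord → 38 chords.
D: 16 bars × 7 beats = 112 beats; 8 beats/chord → 14 chords.
Total: 8 + 32 + 38 + 14 = 92.

92 chords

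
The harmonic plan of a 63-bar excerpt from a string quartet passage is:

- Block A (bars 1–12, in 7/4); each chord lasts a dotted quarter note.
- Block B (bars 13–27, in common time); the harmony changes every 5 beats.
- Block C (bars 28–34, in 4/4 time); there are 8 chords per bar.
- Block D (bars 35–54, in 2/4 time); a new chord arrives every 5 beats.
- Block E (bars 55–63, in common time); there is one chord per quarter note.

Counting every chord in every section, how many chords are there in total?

168 chords

A: 12 bars × 7 beats = 84 beats; 1.5 beats/chord → 56 chords.
B: 15 bars × 4 beats = 60 beats; 5 beats/chord → 12 chords.
C: 7 bars × 4 beats = 28 beats; 0.5 beats/chord → 56 chords.
D: 20 bars × 2 beats = 40 beats; 5 beats/chord → 8 chords.
E: 9 bars × 4 beats = 36 beats; 1 beat/chord → 36 chords.
Total: 56 + 12 + 56 + 8 + 36 = 168.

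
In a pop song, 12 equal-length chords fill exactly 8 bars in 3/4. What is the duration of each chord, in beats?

8 bars × 3 beats/bar = 24 beats total.
24 beats ÷ 12 chords = 2 beats per chord.
(That is a half note.)

2 beats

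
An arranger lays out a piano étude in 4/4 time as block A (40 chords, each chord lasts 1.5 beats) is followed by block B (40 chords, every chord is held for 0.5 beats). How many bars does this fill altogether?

20 bars

A: 40 × 1.5 = 60 beats = 15 bars.
B: 40 × 0.5 = 20 beats = 5 bars.
Total: 15 + 5 = 20 bars.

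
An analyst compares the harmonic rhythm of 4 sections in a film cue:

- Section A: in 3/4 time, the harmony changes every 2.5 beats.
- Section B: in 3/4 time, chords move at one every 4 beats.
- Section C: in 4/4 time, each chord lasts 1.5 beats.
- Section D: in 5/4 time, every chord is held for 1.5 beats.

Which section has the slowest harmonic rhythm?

Section B

A: 3/2.5 = 1.2 chords/bar.
B: 3/4 = 0.75 chords/bar.
C: 4/1.5 = 8/3 chords/bar.
D: 5/1.5 = 10/3 chords/bar.
Slowest is B at 0.75 chords/bar.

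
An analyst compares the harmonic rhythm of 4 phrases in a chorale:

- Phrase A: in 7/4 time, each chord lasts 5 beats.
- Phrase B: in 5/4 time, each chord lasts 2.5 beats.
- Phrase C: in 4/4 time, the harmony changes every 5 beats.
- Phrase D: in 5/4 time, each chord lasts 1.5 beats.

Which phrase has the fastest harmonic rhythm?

Phrase D

A: 7 beats/bar ÷ 5 beats/chord = 1.4 chords/bar.
B: 5 beats/bar ÷ 2.5 beats/chord = 2 chords/bar.
C: 4 beats/bar ÷ 5 beats/chord = 0.8 chords/bar.
D: 5 beats/bar ÷ 1.5 beats/chord = 10/3 chords/bar.
Fastest is D at 10/3 chords/bar.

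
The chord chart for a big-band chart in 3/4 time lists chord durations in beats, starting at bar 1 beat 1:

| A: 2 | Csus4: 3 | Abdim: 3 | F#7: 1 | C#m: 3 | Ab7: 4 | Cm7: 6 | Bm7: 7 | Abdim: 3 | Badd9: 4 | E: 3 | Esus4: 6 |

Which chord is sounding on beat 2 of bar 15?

Beat 2 of bar 15 is beat (15−1)×3 + 2 = 44 overall.
Running totals: A ends at 2, Csus4 ends at 5, Abdim ends at 8, F#7 ends at 9, C#m ends at 12, Ab7 ends at 16, Cm7 ends at 22, Bm7 ends at 29, Abdim ends at 32, Badd9 ends at 36, E ends at 39, Esus4 ends at 45.
Beat 44 falls within Esus4.

Esus4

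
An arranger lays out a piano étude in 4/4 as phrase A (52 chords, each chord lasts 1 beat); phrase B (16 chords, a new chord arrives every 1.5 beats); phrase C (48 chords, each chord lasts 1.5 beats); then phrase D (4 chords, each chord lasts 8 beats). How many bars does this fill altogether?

A: 52 × 1 = 52 beats = 13 bars.
B: 16 × 1.5 = 24 beats = 6 bars.
C: 48 × 1.5 = 72 beats = 18 bars.
D: 4 × 8 = 32 beats = 8 bars.
Total: 13 + 6 + 18 + 8 = 45 bars.

45 bars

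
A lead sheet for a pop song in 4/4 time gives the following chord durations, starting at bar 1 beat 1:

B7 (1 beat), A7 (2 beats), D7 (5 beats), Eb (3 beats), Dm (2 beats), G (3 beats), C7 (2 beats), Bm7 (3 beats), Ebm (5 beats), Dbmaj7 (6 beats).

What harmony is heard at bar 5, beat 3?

Bm7

Beat 3 of bar 5 is beat (5−1)×4 + 3 = 19 overall.
Running totals: B7 ends at 1, A7 ends at 3, D7 ends at 8, Eb ends at 11, Dm ends at 13, G ends at 16, C7 ends at 18, Bm7 ends at 21.
Beat 19 falls within Bm7.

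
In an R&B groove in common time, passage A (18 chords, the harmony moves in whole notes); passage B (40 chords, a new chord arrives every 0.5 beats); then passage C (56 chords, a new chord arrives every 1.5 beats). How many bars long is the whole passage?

44 bars

A: 18 × 4 = 72 beats = 18 bars.
B: 40 × 0.5 = 20 beats = 5 bars.
C: 56 × 1.5 = 84 beats = 21 bars.
Total: 18 + 5 + 21 = 44 bars.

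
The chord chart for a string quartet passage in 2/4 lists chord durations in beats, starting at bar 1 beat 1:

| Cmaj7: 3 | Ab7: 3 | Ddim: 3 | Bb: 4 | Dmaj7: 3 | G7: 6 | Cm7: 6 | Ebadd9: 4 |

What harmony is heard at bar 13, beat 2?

Beat 2 of bar 13 is beat (13−1)×2 + 2 = 26 overall.
Running totals: Cmaj7 ends at 3, Ab7 ends at 6, Ddim ends at 9, Bb ends at 13, Dmaj7 ends at 16, G7 ends at 22, Cm7 ends at 28.
Beat 26 falls within Cm7.

Cm7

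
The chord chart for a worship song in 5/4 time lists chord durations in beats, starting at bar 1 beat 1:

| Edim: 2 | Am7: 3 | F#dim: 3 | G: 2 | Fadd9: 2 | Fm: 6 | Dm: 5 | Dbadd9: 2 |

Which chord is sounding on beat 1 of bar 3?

Fadd9

Beat 1 of bar 3 is beat (3−1)×5 + 1 = 11 overall.
Running totals: Edim ends at 2, Am7 ends at 5, F#dim ends at 8, G ends at 10, Fadd9 ends at 12.
Beat 11 falls within Fadd9.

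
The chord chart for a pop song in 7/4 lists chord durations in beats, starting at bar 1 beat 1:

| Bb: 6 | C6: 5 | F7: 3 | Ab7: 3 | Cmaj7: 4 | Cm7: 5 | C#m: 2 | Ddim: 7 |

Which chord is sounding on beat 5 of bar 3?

Beat 5 of bar 3 is beat (3−1)×7 + 5 = 19 overall.
Running totals: Bb ends at 6, C6 ends at 11, F7 ends at 14, Ab7 ends at 17, Cmaj7 ends at 21.
Beat 19 falls within Cmaj7.

Cmaj7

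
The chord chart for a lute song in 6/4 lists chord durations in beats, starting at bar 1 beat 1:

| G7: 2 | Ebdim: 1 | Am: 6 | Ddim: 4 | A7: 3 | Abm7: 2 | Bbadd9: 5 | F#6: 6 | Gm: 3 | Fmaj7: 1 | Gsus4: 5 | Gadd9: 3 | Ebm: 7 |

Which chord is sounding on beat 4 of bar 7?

Beat 4 of bar 7 is beat (7−1)×6 + 4 = 40 overall.
Running totals: G7 ends at 2, Ebdim ends at 3, Am ends at 9, Ddim ends at 13, A7 ends at 16, Abm7 ends at 18, Bbadd9 ends at 23, F#6 ends at 29, Gm ends at 32, Fmaj7 ends at 33, Gsus4 ends at 38, Gadd9 ends at 41.
Beat 40 falls within Gadd9.

Gadd9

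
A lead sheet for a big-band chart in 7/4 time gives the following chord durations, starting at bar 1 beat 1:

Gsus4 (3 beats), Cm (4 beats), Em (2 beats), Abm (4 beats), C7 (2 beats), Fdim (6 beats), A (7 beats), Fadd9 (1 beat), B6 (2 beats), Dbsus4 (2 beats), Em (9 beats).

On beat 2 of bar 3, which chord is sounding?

Fdim

Beat 2 of bar 3 is beat (3−1)×7 + 2 = 16 overall.
Running totals: Gsus4 ends at 3, Cm ends at 7, Em ends at 9, Abm ends at 13, C7 ends at 15, Fdim ends at 21.
Beat 16 falls within Fdim.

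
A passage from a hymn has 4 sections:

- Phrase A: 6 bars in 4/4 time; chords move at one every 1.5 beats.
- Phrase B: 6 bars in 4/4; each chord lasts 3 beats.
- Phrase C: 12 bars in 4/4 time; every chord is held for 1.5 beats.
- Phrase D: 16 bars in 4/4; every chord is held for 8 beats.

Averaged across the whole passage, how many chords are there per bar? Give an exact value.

1.6 chords per bar

A: 6 bars of 4 beats is 24 beats; at 1.5 beats each that's 16 chords.
B: 6 bars of 4 beats is 24 beats; at 3 beats each that's 8 chords.
C: 12 bars of 4 beats is 48 beats; at 1.5 beats each that's 32 chords.
D: 16 bars of 4 beats is 64 beats; at 8 beats each that's 8 chords.
Overall: 64 chords over 40 bars → 64/40 = 1.6 chords per bar.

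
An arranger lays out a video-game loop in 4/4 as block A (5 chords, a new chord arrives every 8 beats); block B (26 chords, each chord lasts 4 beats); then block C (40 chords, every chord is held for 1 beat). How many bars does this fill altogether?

A: 5 × 8 = 40 beats = 10 bars.
B: 26 × 4 = 104 beats = 26 bars.
C: 40 × 1 = 40 beats = 10 bars.
Total: 10 + 26 + 10 = 46 bars.

46 bars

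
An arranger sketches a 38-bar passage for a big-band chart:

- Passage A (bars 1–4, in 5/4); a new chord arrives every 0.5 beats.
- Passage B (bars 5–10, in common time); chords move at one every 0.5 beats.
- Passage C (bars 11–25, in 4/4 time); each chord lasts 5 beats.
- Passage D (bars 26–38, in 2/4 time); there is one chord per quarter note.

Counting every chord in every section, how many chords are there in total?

126 chords

A: 4 bars × 5 beats = 20 beats; 0.5 beats/chord → 40 chords.
B: 6 bars × 4 beats = 24 beats; 0.5 beats/chord → 48 chords.
C: 15 bars × 4 beats = 60 beats; 5 beats/chord → 12 chords.
D: 13 bars × 2 beats = 26 beats; 1 beat/chord → 26 chords.
Total: 40 + 48 + 12 + 26 = 126.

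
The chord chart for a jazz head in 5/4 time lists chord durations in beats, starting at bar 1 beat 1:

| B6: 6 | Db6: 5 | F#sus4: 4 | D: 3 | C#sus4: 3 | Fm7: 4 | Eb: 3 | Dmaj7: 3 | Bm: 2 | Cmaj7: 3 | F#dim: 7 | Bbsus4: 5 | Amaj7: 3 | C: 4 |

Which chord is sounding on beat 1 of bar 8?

Cmaj7

Beat 1 of bar 8 is beat (8−1)×5 + 1 = 36 overall.
Running totals: B6 ends at 6, Db6 ends at 11, F#sus4 ends at 15, D ends at 18, C#sus4 ends at 21, Fm7 ends at 25, Eb ends at 28, Dmaj7 ends at 31, Bm ends at 33, Cmaj7 ends at 36.
Beat 36 falls within Cmaj7.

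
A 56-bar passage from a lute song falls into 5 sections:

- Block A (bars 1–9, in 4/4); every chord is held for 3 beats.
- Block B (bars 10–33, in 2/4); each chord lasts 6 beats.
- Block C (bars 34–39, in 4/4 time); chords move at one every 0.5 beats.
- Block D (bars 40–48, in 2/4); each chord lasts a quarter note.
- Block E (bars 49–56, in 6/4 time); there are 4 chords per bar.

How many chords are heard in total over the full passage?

A: 9 bars × 4 beats = 36 beats; 3 beats/chord → 12 chords.
B: 24 bars × 2 beats = 48 beats; 6 beats/chord → 8 chords.
C: 6 bars × 4 beats = 24 beats; 0.5 beats/chord → 48 chords.
D: 9 bars × 2 beats = 18 beats; 1 beat/chord → 18 chords.
E: 8 bars × 6 beats = 48 beats; 1.5 beats/chord → 32 chords.
Total: 12 + 8 + 48 + 18 + 32 = 118.

118 chords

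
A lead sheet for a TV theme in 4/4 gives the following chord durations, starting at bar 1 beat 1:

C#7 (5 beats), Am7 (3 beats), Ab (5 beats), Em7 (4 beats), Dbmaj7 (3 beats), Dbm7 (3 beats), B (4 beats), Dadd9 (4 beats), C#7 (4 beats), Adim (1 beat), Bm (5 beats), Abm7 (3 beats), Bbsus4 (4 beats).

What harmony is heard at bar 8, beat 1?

Dadd9

Beat 1 of bar 8 is beat (8−1)×4 + 1 = 29 overall.
Running totals: C#7 ends at 5, Am7 ends at 8, Ab ends at 13, Em7 ends at 17, Dbmaj7 ends at 20, Dbm7 ends at 23, B ends at 27, Dadd9 ends at 31.
Beat 29 falls within Dadd9.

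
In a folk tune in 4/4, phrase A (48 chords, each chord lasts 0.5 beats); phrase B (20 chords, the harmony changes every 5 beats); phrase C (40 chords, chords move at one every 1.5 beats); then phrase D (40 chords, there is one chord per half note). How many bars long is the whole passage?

A: 48 × 0.5 = 24 beats = 6 bars.
B: 20 × 5 = 100 beats = 25 bars.
C: 40 × 1.5 = 60 beats = 15 bars.
D: 40 × 2 = 80 beats = 20 bars.
Total: 6 + 25 + 15 + 20 = 66 bars.

66 bars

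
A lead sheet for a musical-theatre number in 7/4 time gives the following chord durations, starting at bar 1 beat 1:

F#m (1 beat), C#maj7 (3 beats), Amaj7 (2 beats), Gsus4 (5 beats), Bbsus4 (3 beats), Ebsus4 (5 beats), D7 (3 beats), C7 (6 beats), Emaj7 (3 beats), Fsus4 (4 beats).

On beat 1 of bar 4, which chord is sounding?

D7

Beat 1 of bar 4 is beat (4−1)×7 + 1 = 22 overall.
Running totals: F#m ends at 1, C#maj7 ends at 4, Amaj7 ends at 6, Gsus4 ends at 11, Bbsus4 ends at 14, Ebsus4 ends at 19, D7 ends at 22.
Beat 22 falls within D7.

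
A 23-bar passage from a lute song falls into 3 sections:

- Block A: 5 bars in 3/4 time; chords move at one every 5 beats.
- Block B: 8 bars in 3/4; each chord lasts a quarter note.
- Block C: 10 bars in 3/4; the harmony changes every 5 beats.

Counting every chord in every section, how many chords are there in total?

A: 5 bars × 3 beats = 15 beats; 5 beats/chord → 3 chords.
B: 8 bars × 3 beats = 24 beats; 1 beat/chord → 24 chords.
C: 10 bars × 3 beats = 30 beats; 5 beats/chord → 6 chords.
Total: 3 + 24 + 6 = 33.

33 chords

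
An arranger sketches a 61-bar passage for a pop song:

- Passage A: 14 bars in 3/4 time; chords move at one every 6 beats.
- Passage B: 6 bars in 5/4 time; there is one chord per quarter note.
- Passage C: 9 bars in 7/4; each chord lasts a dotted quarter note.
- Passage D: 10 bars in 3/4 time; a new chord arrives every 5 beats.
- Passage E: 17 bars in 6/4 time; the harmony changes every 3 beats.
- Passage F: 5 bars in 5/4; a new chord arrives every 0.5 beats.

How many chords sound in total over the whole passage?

A: 14·3 = 42 beats, 42/6 = 7 chords.
B: 6·5 = 30 beats, 30/1 = 30 chords.
C: 9·7 = 63 beats, 63/1.5 = 42 chords.
D: 10·3 = 30 beats, 30/5 = 6 chords.
E: 17·6 = 102 beats, 102/3 = 34 chords.
F: 5·5 = 25 beats, 25/0.5 = 50 chords.
Total: 7 + 30 + 42 + 6 + 34 + 50 = 169.

169 chords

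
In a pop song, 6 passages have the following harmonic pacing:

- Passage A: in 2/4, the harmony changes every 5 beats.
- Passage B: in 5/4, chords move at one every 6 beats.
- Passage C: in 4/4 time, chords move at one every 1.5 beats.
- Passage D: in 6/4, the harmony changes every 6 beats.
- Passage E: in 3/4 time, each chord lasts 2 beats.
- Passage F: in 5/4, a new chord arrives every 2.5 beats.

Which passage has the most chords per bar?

A: 2 beats/bar ÷ 5 beats/chord = 0.4 chords/bar.
B: 5 beats/bar ÷ 6 beats/chord = 5/6 chords/bar.
C: 4 beats/bar ÷ 1.5 beats/chord = 8/3 chords/bar.
D: 6 beats/bar ÷ 6 beats/chord = 1 chord/bar.
E: 3 beats/bar ÷ 2 beats/chord = 1.5 chords/bar.
F: 5 beats/bar ÷ 2.5 beats/chord = 2 chords/bar.
Fastest is C at 8/3 chords/bar.

Passage C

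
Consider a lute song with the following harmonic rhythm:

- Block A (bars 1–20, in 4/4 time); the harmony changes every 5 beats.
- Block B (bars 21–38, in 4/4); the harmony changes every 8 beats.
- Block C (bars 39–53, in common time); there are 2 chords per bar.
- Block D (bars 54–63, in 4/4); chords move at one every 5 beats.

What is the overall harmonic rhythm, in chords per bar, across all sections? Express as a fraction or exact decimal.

1 chords per bar

A: 20 bars of 4 beats is 80 beats; at 5 beats each that's 16 chords.
B: 18 bars of 4 beats is 72 beats; at 8 beats each that's 9 chords.
C: 15 bars of 4 beats is 60 beats; at 2 beats each that's 30 chords.
D: 10 bars of 4 beats is 40 beats; at 5 beats each that's 8 chords.
Overall: 63 chords over 63 bars → 63/63 = 1 chords per bar.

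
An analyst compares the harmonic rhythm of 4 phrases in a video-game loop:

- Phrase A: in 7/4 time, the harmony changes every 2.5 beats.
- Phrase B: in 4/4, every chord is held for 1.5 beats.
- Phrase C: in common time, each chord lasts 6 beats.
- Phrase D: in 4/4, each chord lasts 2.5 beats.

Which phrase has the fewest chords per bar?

Phrase C

A: each chord is 2.5 beats in 7/4, so 2.8 per bar.
B: each chord is 1.5 beats in 4/4, so 8/3 per bar.
C: each chord is 6 beats in 4/4, so 2/3 per bar.
D: each chord is 2.5 beats in 4/4, so 1.6 per bar.
Slowest is C at 2/3 chords/bar.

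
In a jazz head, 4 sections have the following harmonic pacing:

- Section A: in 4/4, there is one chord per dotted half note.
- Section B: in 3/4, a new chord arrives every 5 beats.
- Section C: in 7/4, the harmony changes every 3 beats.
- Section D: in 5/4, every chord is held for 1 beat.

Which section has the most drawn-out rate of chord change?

Section B

A: each chord is 3 beats in 4/4, so 4/3 per bar.
B: each chord is 5 beats in 3/4, so 0.6 per bar.
C: each chord is 3 beats in 7/4, so 7/3 per bar.
D: each chord is 1 beat in 5/4, so 5 per bar.
Slowest is B at 0.6 chords/bar.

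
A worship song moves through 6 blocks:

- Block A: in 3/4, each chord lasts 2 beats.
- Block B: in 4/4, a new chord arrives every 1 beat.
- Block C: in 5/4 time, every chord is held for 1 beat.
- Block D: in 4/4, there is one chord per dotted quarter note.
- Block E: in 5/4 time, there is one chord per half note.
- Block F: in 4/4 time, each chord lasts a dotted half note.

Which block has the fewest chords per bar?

A: 3 beats/bar ÷ 2 beats/chord = 1.5 chords/bar.
B: 4 beats/bar ÷ 1 beat/chord = 4 chords/bar.
C: 5 beats/bar ÷ 1 beat/chord = 5 chords/bar.
D: 4 beats/bar ÷ 1.5 beats/chord = 8/3 chords/bar.
E: 5 beats/bar ÷ 2 beats/chord = 2.5 chords/bar.
F: 4 beats/bar ÷ 3 beats/chord = 4/3 chords/bar.
Slowest is F at 4/3 chords/bar.

Block F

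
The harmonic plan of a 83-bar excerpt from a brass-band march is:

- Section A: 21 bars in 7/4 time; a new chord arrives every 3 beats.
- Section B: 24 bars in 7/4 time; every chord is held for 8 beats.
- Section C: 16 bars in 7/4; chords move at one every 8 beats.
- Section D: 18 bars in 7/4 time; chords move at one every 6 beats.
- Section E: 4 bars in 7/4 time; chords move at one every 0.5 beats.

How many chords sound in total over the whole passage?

161 chords

A has 147 beats and chords last 3 each, so 49 chords.
B has 168 beats and chords last 8 each, so 21 chords.
C has 112 beats and chords last 8 each, so 14 chords.
D has 126 beats and chords last 6 each, so 21 chords.
E has 28 beats and chords last 0.5 each, so 56 chords.
Total: 49 + 21 + 14 + 21 + 56 = 161.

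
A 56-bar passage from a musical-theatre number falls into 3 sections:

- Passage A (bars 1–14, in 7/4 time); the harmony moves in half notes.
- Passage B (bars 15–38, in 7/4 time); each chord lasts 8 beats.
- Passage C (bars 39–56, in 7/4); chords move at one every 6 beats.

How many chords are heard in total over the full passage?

91 chords

A: 14·7 = 98 beats, 98/2 = 49 chords.
B: 24·7 = 168 beats, 168/8 = 21 chords.
C: 18·7 = 126 beats, 126/6 = 21 chords.
Total: 49 + 21 + 21 = 91.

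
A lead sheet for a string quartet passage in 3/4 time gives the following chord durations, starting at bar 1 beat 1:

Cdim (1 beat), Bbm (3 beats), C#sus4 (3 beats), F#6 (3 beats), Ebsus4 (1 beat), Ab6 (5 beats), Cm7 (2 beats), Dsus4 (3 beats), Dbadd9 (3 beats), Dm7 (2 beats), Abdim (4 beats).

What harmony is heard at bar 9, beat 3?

Abdim

Beat 3 of bar 9 is beat (9−1)×3 + 3 = 27 overall.
Running totals: Cdim ends at 1, Bbm ends at 4, C#sus4 ends at 7, F#6 ends at 10, Ebsus4 ends at 11, Ab6 ends at 16, Cm7 ends at 18, Dsus4 ends at 21, Dbadd9 ends at 24, Dm7 ends at 26, Abdim ends at 30.
Beat 27 falls within Abdim.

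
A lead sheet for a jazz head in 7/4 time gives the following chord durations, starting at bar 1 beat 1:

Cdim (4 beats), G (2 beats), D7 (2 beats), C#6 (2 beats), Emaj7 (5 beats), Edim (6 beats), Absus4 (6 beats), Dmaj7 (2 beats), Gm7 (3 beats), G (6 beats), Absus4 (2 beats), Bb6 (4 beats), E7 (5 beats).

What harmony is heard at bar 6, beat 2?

Beat 2 of bar 6 is beat (6−1)×7 + 2 = 37 overall.
Running totals: Cdim ends at 4, G ends at 6, D7 ends at 8, C#6 ends at 10, Emaj7 ends at 15, Edim ends at 21, Absus4 ends at 27, Dmaj7 ends at 29, Gm7 ends at 32, G ends at 38.
Beat 37 falls within G.

G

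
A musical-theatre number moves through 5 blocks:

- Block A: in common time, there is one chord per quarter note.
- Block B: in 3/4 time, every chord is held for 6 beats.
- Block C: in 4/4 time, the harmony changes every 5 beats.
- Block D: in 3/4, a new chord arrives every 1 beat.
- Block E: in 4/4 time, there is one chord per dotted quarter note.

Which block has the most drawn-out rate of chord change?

Block B

A: 4 beats/bar ÷ 1 beat/chord = 4 chords/bar.
B: 3 beats/bar ÷ 6 beats/chord = 0.5 chords/bar.
C: 4 beats/bar ÷ 5 beats/chord = 0.8 chords/bar.
D: 3 beats/bar ÷ 1 beat/chord = 3 chords/bar.
E: 4 beats/bar ÷ 1.5 beats/chord = 8/3 chords/bar.
Slowest is B at 0.5 chords/bar.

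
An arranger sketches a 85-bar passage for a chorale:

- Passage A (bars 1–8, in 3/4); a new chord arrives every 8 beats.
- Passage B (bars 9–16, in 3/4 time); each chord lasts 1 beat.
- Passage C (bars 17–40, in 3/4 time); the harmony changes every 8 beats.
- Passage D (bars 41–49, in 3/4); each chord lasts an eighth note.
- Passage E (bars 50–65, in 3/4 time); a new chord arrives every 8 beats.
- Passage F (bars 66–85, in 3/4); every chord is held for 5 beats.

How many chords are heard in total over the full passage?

A: 8 bars × 3 beats = 24 beats; 8 beats/chord → 3 chords.
B: 8 bars × 3 beats = 24 beats; 1 beat/chord → 24 chords.
C: 24 bars × 3 beats = 72 beats; 8 beats/chord → 9 chords.
D: 9 bars × 3 beats = 27 beats; 0.5 beats/chord → 54 chords.
E: 16 bars × 3 beats = 48 beats; 8 beats/chord → 6 chords.
F: 20 bars × 3 beats = 60 beats; 5 beats/chord → 12 chords.
Total: 3 + 24 + 9 + 54 + 6 + 12 = 108.

108 chords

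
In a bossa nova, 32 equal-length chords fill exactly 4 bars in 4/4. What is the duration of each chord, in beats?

0.5 beats

4 bars × 4 beats/bar = 16 beats total.
16 beats ÷ 32 chords = 0.5 beats per chord.
(That is an eighth note.)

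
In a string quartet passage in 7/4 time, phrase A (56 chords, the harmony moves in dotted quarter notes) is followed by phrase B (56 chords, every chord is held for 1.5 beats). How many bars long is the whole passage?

24 bars

A: 56 × 1.5 = 84 beats = 12 bars.
B: 56 × 1.5 = 84 beats = 12 bars.
Total: 12 + 12 = 24 bars.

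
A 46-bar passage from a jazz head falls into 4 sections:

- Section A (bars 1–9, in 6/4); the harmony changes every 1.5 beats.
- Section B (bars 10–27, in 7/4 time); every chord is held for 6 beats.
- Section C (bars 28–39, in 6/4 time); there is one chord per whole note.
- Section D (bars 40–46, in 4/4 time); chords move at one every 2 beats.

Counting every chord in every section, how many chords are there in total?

89 chords

A: 9 bars × 6 beats = 54 beats; 1.5 beats/chord → 36 chords.
B: 18 bars × 7 beats = 126 beats; 6 beats/chord → 21 chords.
C: 12 bars × 6 beats = 72 beats; 4 beats/chord → 18 chords.
D: 7 bars × 4 beats = 28 beats; 2 beats/chord → 14 chords.
Total: 36 + 21 + 18 + 14 = 89.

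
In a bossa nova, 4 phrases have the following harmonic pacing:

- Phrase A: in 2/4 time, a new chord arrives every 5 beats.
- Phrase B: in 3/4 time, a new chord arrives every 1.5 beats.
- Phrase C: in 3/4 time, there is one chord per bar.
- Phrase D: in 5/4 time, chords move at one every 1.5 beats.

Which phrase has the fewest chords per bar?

A: each chord is 5 beats in 2/4, so 0.4 per bar.
B: each chord is 1.5 beats in 3/4, so 2 per bar.
C: each chord is 3 beats in 3/4, so 1 per bar.
D: each chord is 1.5 beats in 5/4, so 10/3 per bar.
Slowest is A at 0.4 chords/bar.

Phrase A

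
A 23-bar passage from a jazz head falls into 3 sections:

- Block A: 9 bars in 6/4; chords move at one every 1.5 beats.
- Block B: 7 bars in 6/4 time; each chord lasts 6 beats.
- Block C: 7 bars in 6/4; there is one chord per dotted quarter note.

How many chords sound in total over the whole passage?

71 chords

A: 9 bars × 6 beats = 54 beats; 1.5 beats/chord → 36 chords.
B: 7 bars × 6 beats = 42 beats; 6 beats/chord → 7 chords.
C: 7 bars × 6 beats = 42 beats; 1.5 beats/chord → 28 chords.
Total: 36 + 7 + 28 = 71.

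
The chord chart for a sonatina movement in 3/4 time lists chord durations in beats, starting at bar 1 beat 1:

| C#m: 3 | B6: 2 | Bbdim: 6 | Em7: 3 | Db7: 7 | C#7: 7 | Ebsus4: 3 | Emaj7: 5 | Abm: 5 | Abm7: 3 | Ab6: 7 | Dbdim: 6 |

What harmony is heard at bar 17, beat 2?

Beat 2 of bar 17 is beat (17−1)×3 + 2 = 50 overall.
Running totals: C#m ends at 3, B6 ends at 5, Bbdim ends at 11, Em7 ends at 14, Db7 ends at 21, C#7 ends at 28, Ebsus4 ends at 31, Emaj7 ends at 36, Abm ends at 41, Abm7 ends at 44, Ab6 ends at 51.
Beat 50 falls within Ab6.

Ab6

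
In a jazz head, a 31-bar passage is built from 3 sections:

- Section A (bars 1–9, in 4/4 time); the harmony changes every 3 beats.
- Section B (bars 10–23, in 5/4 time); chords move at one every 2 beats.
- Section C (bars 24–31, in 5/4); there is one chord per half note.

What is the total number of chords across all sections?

67 chords

A: 9·4 = 36 beats, 36/3 = 12 chords.
B: 14·5 = 70 beats, 70/2 = 35 chords.
C: 8·5 = 40 beats, 40/2 = 20 chords.
Total: 12 + 35 + 20 = 67.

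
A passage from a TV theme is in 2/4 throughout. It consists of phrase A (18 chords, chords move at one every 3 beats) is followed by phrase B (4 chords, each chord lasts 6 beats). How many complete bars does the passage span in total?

39 bars

A: 18 × 3 = 54 beats = 27 bars.
B: 4 × 6 = 24 beats = 12 bars.
Total: 27 + 12 = 39 bars.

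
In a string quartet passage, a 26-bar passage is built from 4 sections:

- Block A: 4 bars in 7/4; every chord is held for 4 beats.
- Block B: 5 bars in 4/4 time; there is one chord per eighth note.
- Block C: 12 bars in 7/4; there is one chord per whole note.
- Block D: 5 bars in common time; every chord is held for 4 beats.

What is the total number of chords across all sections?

A: 4·7 = 28 beats, 28/4 = 7 chords.
B: 5·4 = 20 beats, 20/0.5 = 40 chords.
C: 12·7 = 84 beats, 84/4 = 21 chords.
D: 5·4 = 20 beats, 20/4 = 5 chords.
Total: 7 + 40 + 21 + 5 = 73.

73 chords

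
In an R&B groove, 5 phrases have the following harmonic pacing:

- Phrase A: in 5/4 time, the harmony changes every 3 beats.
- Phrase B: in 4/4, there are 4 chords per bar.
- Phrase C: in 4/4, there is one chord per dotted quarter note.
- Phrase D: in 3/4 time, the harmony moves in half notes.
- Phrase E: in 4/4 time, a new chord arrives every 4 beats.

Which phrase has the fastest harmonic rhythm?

Phrase B

A: each chord is 3 beats in 5/4, so 5/3 per bar.
B: each chord is 1 beat in 4/4, so 4 per bar.
C: each chord is 1.5 beats in 4/4, so 8/3 per bar.
D: each chord is 2 beats in 3/4, so 1.5 per bar.
E: each chord is 4 beats in 4/4, so 1 per bar.
Fastest is B at 4 chords/bar.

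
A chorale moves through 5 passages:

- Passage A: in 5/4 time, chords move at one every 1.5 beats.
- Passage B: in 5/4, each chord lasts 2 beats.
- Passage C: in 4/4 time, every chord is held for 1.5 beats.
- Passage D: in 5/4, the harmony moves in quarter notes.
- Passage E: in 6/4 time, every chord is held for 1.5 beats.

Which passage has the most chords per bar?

A: 5/1.5 = 10/3 chords/bar.
B: 5/2 = 2.5 chords/bar.
C: 4/1.5 = 8/3 chords/bar.
D: 5/1 = 5 chords/bar.
E: 6/1.5 = 4 chords/bar.
Fastest is D at 5 chords/bar.

Passage D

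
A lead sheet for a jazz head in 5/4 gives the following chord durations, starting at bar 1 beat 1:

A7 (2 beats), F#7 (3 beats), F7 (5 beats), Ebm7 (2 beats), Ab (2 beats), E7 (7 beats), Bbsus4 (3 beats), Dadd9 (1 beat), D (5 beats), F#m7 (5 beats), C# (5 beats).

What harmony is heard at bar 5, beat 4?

Bbsus4

Beat 4 of bar 5 is beat (5−1)×5 + 4 = 24 overall.
Running totals: A7 ends at 2, F#7 ends at 5, F7 ends at 10, Ebm7 ends at 12, Ab ends at 14, E7 ends at 21, Bbsus4 ends at 24.
Beat 24 falls within Bbsus4.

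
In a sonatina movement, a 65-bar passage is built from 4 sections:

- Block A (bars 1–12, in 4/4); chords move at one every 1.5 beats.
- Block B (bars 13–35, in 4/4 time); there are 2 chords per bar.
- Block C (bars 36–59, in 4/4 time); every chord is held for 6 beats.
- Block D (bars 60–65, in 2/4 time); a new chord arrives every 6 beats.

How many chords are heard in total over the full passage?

A: 12 bars × 4 beats = 48 beats; 1.5 beats/chord → 32 chords.
B: 23 bars × 4 beats = 92 beats; 2 beats/chord → 46 chords.
C: 24 bars × 4 beats = 96 beats; 6 beats/chord → 16 chords.
D: 6 bars × 2 beats = 12 beats; 6 beats/chord → 2 chords.
Total: 32 + 46 + 16 + 2 = 96.

96 chords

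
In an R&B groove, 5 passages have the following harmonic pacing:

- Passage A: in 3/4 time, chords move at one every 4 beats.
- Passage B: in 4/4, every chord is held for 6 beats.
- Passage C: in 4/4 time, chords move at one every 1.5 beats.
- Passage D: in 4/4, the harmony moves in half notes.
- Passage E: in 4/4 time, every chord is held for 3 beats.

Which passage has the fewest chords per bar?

A: each chord is 4 beats in 3/4, so 0.75 per bar.
B: each chord is 6 beats in 4/4, so 2/3 per bar.
C: each chord is 1.5 beats in 4/4, so 8/3 per bar.
D: each chord is 2 beats in 4/4, so 2 per bar.
E: each chord is 3 beats in 4/4, so 4/3 per bar.
Slowest is B at 2/3 chords/bar.

Passage B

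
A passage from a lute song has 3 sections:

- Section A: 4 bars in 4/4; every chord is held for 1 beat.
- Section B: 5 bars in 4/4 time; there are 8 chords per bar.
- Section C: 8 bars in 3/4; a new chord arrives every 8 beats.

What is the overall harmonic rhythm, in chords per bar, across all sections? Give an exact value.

A: 4 × 4 = 16 beats ÷ 1 = 16 chords.
B: 5 × 4 = 20 beats ÷ 0.5 = 40 chords.
C: 8 × 3 = 24 beats ÷ 8 = 3 chords.
Overall: 59 chords over 17 bars → 59/17 = 59/17 chords per bar.

59/17 chords per bar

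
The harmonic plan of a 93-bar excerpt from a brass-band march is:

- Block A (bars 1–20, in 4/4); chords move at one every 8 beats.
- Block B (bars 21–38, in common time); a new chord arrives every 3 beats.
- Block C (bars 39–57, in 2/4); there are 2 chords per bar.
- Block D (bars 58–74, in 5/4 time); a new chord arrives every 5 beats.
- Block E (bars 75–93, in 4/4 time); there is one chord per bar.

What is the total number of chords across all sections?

108 chords

A has 80 beats and chords last 8 each, so 10 chords.
B has 72 beats and chords last 3 each, so 24 chords.
C has 38 beats and chords last 1 each, so 38 chords.
D has 85 beats and chords last 5 each, so 17 chords.
E has 76 beats and chords last 4 each, so 19 chords.
Total: 10 + 24 + 38 + 17 + 19 = 108.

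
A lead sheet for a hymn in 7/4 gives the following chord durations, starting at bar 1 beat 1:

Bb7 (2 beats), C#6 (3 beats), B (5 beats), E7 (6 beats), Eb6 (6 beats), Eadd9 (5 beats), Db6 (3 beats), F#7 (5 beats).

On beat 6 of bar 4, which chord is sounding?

Eadd9

Beat 6 of bar 4 is beat (4−1)×7 + 6 = 27 overall.
Running totals: Bb7 ends at 2, C#6 ends at 5, B ends at 10, E7 ends at 16, Eb6 ends at 22, Eadd9 ends at 27.
Beat 27 falls within Eadd9.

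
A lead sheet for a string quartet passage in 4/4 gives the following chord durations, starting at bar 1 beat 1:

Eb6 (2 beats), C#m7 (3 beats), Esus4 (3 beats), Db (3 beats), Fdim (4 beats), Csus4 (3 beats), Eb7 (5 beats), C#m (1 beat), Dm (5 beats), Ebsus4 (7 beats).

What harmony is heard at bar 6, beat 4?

C#m

Beat 4 of bar 6 is beat (6−1)×4 + 4 = 24 overall.
Running totals: Eb6 ends at 2, C#m7 ends at 5, Esus4 ends at 8, Db ends at 11, Fdim ends at 15, Csus4 ends at 18, Eb7 ends at 23, C#m ends at 24.
Beat 24 falls within C#m.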